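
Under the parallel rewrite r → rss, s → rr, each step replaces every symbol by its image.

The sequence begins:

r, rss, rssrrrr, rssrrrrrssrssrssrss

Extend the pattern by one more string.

Applying the rule to each of the 19 symbols of rssrrrrrssrssrssrss gives the pieces rss rr rr rss rss rss rss rss rr rr rss rr rr rss rr rr rss rr rr, which concatenate to the answer.

rssrrrrrssrssrssrssrssrrrrrssrrrrrssrrrrrssrrrr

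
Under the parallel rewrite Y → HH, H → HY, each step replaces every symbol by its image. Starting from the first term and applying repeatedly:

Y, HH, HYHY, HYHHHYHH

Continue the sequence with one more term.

HYHHHYHYHYHHHYHY

Expanding HYHHHYHH: H→HY, Y→HH, H→HY, H→HY, H→HY, Y→HH, H→HY, H→HY. Concatenated: HY HH HY HY HY HH HY HY.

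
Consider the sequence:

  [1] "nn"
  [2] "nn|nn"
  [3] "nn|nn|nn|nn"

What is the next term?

Every step duplicates the string with '|' between the halves.
Doubling nn|nn|nn|nn with '|' between the halves:

nn|nn|nn|nn|nn|nn|nn|nn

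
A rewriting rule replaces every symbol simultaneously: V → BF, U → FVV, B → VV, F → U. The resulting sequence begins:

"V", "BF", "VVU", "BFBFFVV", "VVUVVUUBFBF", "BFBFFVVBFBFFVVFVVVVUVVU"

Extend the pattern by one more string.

Replace each of the 23 characters of BFBFFVVBFBFFVVFVVVVUVVU in place — VV U VV U U BF BF VV U VV U U BF BF U BF BF BF BF FVV BF BF FVV — and concatenate.

VVUVVUUBFBFVVUVVUUBFBFUBFBFBFBFFVVBFBFFVV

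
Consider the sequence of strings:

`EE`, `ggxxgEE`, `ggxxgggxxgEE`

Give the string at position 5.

The strings grow by a fixed prefix ggxxg each time.
From ggxxgggxxgEE, 2 further steps: ggxxgggxxgEE → ggxxgggxxgggxxgEE → (answer).

ggxxgggxxgggxxgggxxgEE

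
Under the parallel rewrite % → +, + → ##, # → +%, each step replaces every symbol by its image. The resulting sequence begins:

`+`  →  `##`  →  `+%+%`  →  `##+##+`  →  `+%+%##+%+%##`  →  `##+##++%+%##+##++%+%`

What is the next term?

Replace each of the 20 characters of ##+##++%+%##+##++%+% in place — +% +% ## +% +% ## ## + ## + +% +% ## +% +% ## ## + ## + — and concatenate.

+%+%##+%+%####+##++%+%##+%+%####+##+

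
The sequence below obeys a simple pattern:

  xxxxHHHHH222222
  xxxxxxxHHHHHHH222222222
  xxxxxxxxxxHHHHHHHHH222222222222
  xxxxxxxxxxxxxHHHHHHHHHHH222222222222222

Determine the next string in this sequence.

Reading off run lengths: x runs 4, 7, 10, 13; H runs 5, 7, 9, 11; 2 runs 6, 9, 12, 15 — each is linear in n (n = 1, 2, …).
Setting n = 5 gives 16, 13, 18 characters in each block.

xxxxxxxxxxxxxxxxHHHHHHHHHHHHH222222222222222222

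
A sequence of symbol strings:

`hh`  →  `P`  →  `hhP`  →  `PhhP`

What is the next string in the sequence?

hhPPhhP

This is a Fibonacci-style word recurrence s(k) = s(k−2)·s(k−1): e.g. hh·P = hhP.
Continuing: hhP · PhhP gives term 5.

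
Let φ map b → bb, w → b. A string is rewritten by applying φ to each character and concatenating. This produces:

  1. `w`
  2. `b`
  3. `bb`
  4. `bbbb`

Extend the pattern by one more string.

bbbbbbbb

Rewriting each symbol of bbbb: b→bb, b→bb, b→bb, b→bb, which concatenates to bb bb bb bb.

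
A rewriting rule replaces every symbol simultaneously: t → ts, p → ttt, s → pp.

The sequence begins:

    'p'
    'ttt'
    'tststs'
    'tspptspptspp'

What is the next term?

tspptttttttspptttttttspptttttt

Rewriting each symbol of tspptspptspp: t→ts, s→pp, p→ttt, p→ttt, t→ts, s→pp, p→ttt, p→ttt, t→ts, s→pp, p→ttt, p→ttt, which concatenates to ts pp ttt ttt ts pp ttt ttt ts pp ttt ttt.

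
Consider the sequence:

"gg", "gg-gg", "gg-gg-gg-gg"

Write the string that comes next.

Every step duplicates the string with '-' between the halves.
Doubling gg-gg-gg-gg with '-' between the halves:

gg-gg-gg-gg-gg-gg-gg-gg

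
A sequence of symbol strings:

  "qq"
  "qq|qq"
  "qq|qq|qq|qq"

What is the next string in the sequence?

s(k+1) = s(k)·|·s(k) — each term doubles the last with '|' between the halves.
One more doubling of qq|qq|qq|qq gives the answer.

qq|qq|qq|qq|qq|qq|qq|qq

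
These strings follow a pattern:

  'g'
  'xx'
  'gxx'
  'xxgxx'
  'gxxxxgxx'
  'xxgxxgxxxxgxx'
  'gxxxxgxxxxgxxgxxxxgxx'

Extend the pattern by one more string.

xxgxxgxxxxgxxgxxxxgxxxxgxxgxxxxgxx

From term 3 onward, concatenate the second-to-last term with the last: g·xx = gxx, xx·gxx = xxgxx, …
So term 8 is xxgxxgxxxxgxx·gxxxxgxxxxgxxgxxxxgxx.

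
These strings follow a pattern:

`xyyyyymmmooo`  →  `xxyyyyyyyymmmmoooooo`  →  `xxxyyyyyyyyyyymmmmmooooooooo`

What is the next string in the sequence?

xxxxyyyyyyyyyyyyyymmmmmmoooooooooooo

Reading off run lengths: x runs 1, 2, 3; y runs 5, 8, 11; m runs 3, 4, 5; o runs 3, 6, 9 — each is linear in n (n = 1, 2, …).
At n = 4 the blocks have lengths 4, 14, 6, 12.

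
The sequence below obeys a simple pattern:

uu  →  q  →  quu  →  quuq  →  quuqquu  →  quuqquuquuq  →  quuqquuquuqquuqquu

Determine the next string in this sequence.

quuqquuquuqquuqquuquuqquuquuq

This is a Fibonacci-style word recurrence s(k) = s(k−1)·s(k−2): e.g. q·uu = quu.
The next term joins quuqquuquuqquuqquu and quuqquuquuq.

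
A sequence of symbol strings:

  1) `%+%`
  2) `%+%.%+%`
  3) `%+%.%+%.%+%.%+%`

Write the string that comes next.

Every step duplicates the string with '.' between the halves.
Doubling %+%.%+%.%+%.%+% with '.' between the halves:

%+%.%+%.%+%.%+%.%+%.%+%.%+%.%+%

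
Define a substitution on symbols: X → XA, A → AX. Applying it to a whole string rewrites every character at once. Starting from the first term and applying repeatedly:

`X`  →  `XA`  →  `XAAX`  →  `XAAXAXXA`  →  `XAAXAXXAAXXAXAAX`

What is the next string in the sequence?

XAAXAXXAAXXAXAAXAXXAXAAXXAAXAXXA

φ(XAAXAXXAAXXAXAAX) expands symbol-by-symbol to XA AX AX XA AX XA XA AX AX XA XA AX XA AX AX XA; joining the 16 pieces gives the next term.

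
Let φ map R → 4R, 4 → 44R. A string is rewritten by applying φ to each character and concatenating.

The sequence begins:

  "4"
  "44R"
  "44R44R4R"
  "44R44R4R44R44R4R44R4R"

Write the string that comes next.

Replace each of the 21 characters of 44R44R4R44R44R4R44R4R in place — 44R 44R 4R 44R 44R 4R 44R 4R 44R 44R 4R 44R 44R 4R 44R 4R 44R 44R 4R 44R 4R — and concatenate.

44R44R4R44R44R4R44R4R44R44R4R44R44R4R44R4R44R44R4R44R4R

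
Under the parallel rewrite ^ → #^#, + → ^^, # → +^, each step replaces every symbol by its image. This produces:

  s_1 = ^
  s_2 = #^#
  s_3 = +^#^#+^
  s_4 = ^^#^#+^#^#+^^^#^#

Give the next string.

#^##^#+^#^#+^^^#^#+^#^#+^^^#^##^##^#+^#^#+^

Applying the rule to each of the 17 symbols of ^^#^#+^#^#+^^^#^# gives the pieces #^# #^# +^ #^# +^ ^^ #^# +^ #^# +^ ^^ #^# #^# #^# +^ #^# +^, which concatenate to the answer.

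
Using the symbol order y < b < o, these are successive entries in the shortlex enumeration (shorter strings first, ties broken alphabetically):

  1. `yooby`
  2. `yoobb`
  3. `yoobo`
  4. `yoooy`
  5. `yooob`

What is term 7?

Continuing the enumeration 2 steps past yooob: yooob → yoooo → (answer).

byyyy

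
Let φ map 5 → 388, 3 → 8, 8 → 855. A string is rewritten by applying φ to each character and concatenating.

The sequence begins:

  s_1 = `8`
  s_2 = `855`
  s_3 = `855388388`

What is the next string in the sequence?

85538838888558558855855

Apply φ to 855388388 symbol by symbol: 8→855, 5→388, 5→388, 3→8, 8→855, 8→855, 3→8, 8→855, 8→855; joined: 855 388 388 8 855 855 8 855 855.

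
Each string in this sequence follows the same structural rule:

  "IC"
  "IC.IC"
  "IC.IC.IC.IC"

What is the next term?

IC.IC.IC.IC.IC.IC.IC.IC

Every step duplicates the string with '.' between the halves.
So the next term is two copies of IC.IC.IC.IC with '.' between the halves.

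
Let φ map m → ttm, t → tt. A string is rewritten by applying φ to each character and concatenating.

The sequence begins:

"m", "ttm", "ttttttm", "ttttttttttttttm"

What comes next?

Rewriting the 15 symbols of ttttttttttttttm one by one yields tt tt tt tt tt tt tt tt tt tt tt tt tt tt ttm; concatenated:

ttttttttttttttttttttttttttttttm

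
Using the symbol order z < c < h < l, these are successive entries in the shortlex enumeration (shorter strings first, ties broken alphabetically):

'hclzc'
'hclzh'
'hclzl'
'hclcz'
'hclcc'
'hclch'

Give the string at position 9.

Continuing the enumeration 3 steps past hclch: hclch → hclcl → hclhz → (answer).

hclhc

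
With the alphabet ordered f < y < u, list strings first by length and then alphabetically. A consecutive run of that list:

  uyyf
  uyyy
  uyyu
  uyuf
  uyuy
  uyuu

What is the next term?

uuff

Treat uyuu as a base-3 numeral over the given alphabet and add one, carrying through any trailing u's.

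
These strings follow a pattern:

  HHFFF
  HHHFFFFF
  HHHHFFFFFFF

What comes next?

Each string has the form H^{n+1} F^{2n+1} (n = 1, 2, …).
For the next term, n = 4, so the run lengths are 5, 9.

HHHHHFFFFFFFFF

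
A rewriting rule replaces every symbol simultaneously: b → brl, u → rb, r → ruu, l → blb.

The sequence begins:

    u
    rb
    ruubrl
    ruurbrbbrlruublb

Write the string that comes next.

Replace each of the 16 characters of ruurbrbbrlruublb in place — ruu rb rb ruu brl ruu brl brl ruu blb ruu rb rb brl blb brl — and concatenate.

ruurbrbruubrlruubrlbrlruublbruurbrbbrlblbbrl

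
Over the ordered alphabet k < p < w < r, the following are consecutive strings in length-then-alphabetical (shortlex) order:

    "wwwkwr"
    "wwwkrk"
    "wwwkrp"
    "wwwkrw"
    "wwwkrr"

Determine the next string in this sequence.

wwwpkk

Find the rightmost character of wwwkrr below r, bump it to the next letter, and reset everything to its right to k.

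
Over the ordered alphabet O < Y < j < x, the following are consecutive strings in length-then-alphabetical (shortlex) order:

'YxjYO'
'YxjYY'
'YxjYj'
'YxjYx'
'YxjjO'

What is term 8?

Continuing the enumeration 3 steps past YxjjO: YxjjO → YxjjY → Yxjjj → (answer).

Yxjjx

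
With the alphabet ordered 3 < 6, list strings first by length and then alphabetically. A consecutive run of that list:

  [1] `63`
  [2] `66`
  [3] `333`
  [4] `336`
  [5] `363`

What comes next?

Find the rightmost character of 363 below 6, bump it to the next letter, and reset everything to its right to 3.

366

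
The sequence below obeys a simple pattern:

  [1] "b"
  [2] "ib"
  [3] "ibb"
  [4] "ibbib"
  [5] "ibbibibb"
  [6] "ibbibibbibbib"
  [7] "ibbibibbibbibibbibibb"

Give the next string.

ibbibibbibbibibbibibbibbibibbibbib

This is a Fibonacci-style word recurrence s(k) = s(k−1)·s(k−2): e.g. ib·b = ibb.
Continuing: ibbibibbibbibibbibibb · ibbibibbibbib gives term 8.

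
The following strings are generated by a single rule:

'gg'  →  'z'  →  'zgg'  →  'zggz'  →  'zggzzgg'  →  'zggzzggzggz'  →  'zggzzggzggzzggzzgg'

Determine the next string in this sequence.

zggzzggzggzzggzzggzggzzggzggz

Each term (from the third on) is the previous term followed by the one before it: term 3 = z·gg = zgg.
Continuing: zggzzggzggzzggzzgg · zggzzggzggz gives term 8.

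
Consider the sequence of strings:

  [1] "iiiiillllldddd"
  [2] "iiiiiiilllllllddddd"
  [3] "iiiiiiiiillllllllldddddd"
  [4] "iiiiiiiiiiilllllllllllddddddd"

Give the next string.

Term n consists of 2n+1 i's, followed by 2n+1 l's, followed by n+2 d's, where the shown terms are n = 2, 3, 4, 5.
At n = 6 the blocks have lengths 13, 13, 8.

iiiiiiiiiiiiillllllllllllldddddddd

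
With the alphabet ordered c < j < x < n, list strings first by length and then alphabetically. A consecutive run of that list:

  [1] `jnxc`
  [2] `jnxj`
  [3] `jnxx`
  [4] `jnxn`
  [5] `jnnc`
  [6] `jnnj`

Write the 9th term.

xccc

Continuing the enumeration 3 steps past jnnj: jnnj → jnnx → jnnn → (answer).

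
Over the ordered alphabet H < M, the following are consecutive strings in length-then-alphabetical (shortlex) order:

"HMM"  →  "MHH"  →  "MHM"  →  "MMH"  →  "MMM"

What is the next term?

MMM is the last string of length 3, so the next is the first of length 4: H repeated 4 times.

HHHH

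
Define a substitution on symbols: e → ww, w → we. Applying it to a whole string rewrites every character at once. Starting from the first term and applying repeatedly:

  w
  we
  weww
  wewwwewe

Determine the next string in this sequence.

wewwwewewewwweww

Expanding wewwwewe: w→we, e→ww, w→we, w→we, w→we, e→ww, w→we, e→ww. Concatenated: we ww we we we ww we ww.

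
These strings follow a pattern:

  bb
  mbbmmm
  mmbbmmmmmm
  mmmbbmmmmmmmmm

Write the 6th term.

mmmmmbbmmmmmmmmmmmmmmm

Each term wraps the previous one in m on the left and mmm on the right.
From mmmbbmmmmmmmmm, 2 further steps: mmmbbmmmmmmmmm → mmmmbbmmmmmmmmmmmm → (answer).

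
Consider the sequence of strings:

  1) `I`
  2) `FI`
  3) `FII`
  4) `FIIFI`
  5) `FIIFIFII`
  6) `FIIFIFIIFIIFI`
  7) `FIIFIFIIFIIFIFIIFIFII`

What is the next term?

From term 3 onward, concatenate the last term with the second-to-last: FI·I = FII, FII·FI = FIIFI, …
So term 8 is FIIFIFIIFIIFIFIIFIFII·FIIFIFIIFIIFI.

FIIFIFIIFIIFIFIIFIFIIFIIFIFIIFIIFI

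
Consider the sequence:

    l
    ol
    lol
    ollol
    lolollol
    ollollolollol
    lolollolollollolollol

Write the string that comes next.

ollollolollollolollolollollolollol

This is a Fibonacci-style word recurrence s(k) = s(k−2)·s(k−1): e.g. l·ol = lol.
The next term joins ollollolollol and lolollolollollolollol.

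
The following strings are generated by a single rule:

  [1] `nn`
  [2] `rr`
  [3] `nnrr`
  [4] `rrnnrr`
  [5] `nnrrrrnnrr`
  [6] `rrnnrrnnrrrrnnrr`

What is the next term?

nnrrrrnnrrrrnnrrnnrrrrnnrr

This is a Fibonacci-style word recurrence s(k) = s(k−2)·s(k−1): e.g. nn·rr = nnrr.
The next term joins nnrrrrnnrr and rrnnrrnnrrrrnnrr.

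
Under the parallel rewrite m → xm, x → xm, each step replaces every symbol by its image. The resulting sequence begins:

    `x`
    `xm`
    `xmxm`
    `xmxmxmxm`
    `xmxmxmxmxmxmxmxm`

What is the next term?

xmxmxmxmxmxmxmxmxmxmxmxmxmxmxmxm

Replace each of the 16 characters of xmxmxmxmxmxmxmxm in place — xm xm xm xm xm xm xm xm xm xm xm xm xm xm xm xm — and concatenate.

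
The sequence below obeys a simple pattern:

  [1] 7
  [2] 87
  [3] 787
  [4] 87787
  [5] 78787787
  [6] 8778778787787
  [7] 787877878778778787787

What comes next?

8778778787787787877878778778787787

This is a Fibonacci-style word recurrence s(k) = s(k−2)·s(k−1): e.g. 7·87 = 787.
The next term joins 8778778787787 and 787877878778778787787.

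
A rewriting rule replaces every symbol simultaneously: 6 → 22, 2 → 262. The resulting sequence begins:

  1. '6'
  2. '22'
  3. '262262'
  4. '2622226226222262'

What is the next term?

φ(2622226226222262) expands symbol-by-symbol to 262 22 262 262 262 262 22 262 262 22 262 262 262 262 22 262; joining the 16 pieces gives the next term.

26222262262262262222622622226226226226222262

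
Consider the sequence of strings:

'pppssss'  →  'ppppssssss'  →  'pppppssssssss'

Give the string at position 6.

Term n consists of n+2 p's, followed by 2n+2 s's (n = 1, 2, …).
For term 6, n = 6, so the run lengths are 8, 14.

ppppppppssssssssssssss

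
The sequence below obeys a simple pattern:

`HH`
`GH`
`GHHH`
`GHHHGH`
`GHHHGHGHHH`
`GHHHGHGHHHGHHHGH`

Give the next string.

GHHHGHGHHHGHHHGHGHHHGHGHHH

Each term (from the third on) is the previous term followed by the one before it: term 3 = GH·HH = GHHH.
So term 7 is GHHHGHGHHHGHHHGH·GHHHGHGHHH.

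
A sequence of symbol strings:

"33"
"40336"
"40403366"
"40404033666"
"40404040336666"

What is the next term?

Every step adds 40 to the front and 6 to the end of the previous string.
Applying this once more to 40404040336666:

40404040403366666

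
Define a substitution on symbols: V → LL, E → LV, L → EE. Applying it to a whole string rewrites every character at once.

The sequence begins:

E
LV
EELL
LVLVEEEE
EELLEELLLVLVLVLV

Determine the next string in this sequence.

Rewriting the 16 symbols of EELLEELLLVLVLVLV one by one yields LV LV EE EE LV LV EE EE EE LL EE LL EE LL EE LL; concatenated:

LVLVEEEELVLVEEEEEELLEELLEELLEELL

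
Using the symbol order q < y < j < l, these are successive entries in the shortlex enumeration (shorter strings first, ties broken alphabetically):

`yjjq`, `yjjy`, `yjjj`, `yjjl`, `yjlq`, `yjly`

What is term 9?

Advancing 3 positions from yjly through yjly → yjlj → yjll reaches term 9.

ylqq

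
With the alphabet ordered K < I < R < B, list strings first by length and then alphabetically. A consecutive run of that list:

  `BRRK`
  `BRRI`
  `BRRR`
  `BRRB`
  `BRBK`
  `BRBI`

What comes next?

Treat BRBI as a base-4 numeral over the given alphabet and add one, carrying through any trailing B's.

BRBR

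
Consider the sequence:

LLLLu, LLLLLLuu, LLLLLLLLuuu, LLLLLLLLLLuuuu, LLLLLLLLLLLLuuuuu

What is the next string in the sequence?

LLLLLLLLLLLLLLuuuuuu

Each string has the form L^{2n} u^{n-1}, where the shown terms are n = 2, 3, 4, 5, 6.
At n = 7 the blocks have lengths 14, 6.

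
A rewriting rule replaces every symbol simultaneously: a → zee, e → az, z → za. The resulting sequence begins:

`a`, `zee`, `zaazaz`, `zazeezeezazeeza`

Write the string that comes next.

zazeezaazazzaazazzazeezaazazzazee

Replace each of the 15 characters of zazeezeezazeeza in place — za zee za az az za az az za zee za az az za zee — and concatenate.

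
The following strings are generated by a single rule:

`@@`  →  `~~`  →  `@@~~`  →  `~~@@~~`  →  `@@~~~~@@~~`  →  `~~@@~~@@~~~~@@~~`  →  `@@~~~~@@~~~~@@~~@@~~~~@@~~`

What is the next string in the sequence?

~~@@~~@@~~~~@@~~@@~~~~@@~~~~@@~~@@~~~~@@~~

Each term (from the third on) is the two preceding terms concatenated in order: term 3 = @@·~~ = @@~~.
The next term joins ~~@@~~@@~~~~@@~~ and @@~~~~@@~~~~@@~~@@~~~~@@~~.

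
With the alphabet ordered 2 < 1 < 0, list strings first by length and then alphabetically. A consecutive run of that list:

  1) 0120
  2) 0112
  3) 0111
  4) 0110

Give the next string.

0102

Find the rightmost character of 0110 below 0, bump it to the next letter, and reset everything to its right to 2.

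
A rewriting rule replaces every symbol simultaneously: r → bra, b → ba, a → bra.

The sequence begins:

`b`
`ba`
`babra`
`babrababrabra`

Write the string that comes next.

babrababrabrababrababrabrababrabra

Applying the rule to each of the 13 symbols of babrababrabra gives the pieces ba bra ba bra bra ba bra ba bra bra ba bra bra, which concatenate to the answer.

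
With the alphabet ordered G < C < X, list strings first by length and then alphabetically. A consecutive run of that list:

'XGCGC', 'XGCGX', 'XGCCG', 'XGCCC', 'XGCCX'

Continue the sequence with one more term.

XGCXG

The successor of XGCCX increments the rightmost position that isn't already X and resets every position after it to G.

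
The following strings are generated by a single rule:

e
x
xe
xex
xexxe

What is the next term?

xexxexex

Each term (from the third on) is the previous term followed by the one before it: term 3 = x·e = xe.
Continuing: xexxe · xex gives term 6.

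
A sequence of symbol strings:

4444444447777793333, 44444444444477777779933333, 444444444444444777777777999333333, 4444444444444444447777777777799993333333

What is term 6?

Reading off run lengths: 4 runs 9, 12, 15, 18; 7 runs 5, 7, 9, 11; 9 runs 1, 2, 3, 4; 3 runs 4, 5, 6, 7 — each is linear in n, where the shown terms are n = 2, 3, 4, 5.
At n = 7 the blocks have lengths 24, 15, 6, 9.

444444444444444444444444777777777777777999999333333333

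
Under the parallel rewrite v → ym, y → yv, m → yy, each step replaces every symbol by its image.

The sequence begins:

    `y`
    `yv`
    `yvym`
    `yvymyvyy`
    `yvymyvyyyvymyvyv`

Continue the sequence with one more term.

Applying the rule to each of the 16 symbols of yvymyvyyyvymyvyv gives the pieces yv ym yv yy yv ym yv yv yv ym yv yy yv ym yv ym, which concatenate to the answer.

yvymyvyyyvymyvyvyvymyvyyyvymyvym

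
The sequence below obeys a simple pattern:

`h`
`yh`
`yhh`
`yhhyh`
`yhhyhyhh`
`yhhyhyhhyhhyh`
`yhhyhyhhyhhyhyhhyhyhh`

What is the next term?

From term 3 onward, concatenate the last term with the second-to-last: yh·h = yhh, yhh·yh = yhhyh, …
The next term joins yhhyhyhhyhhyhyhhyhyhh and yhhyhyhhyhhyh.

yhhyhyhhyhhyhyhhyhyhhyhhyhyhhyhhyh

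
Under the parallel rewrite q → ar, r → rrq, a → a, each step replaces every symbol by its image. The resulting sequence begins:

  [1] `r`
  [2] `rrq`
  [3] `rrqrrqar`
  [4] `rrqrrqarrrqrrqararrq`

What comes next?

Replace each of the 20 characters of rrqrrqarrrqrrqararrq in place — rrq rrq ar rrq rrq ar a rrq rrq rrq ar rrq rrq ar a rrq a rrq rrq ar — and concatenate.

rrqrrqarrrqrrqararrqrrqrrqarrrqrrqararrqarrqrrqar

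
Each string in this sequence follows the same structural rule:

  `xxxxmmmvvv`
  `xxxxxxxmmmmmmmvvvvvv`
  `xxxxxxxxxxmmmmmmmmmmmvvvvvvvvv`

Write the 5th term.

xxxxxxxxxxxxxxxxmmmmmmmmmmmmmmmmmmmvvvvvvvvvvvvvvv

Term n consists of 3n+1 x's, followed by 4n-1 m's, followed by 3n v's (n = 1, 2, …).
Setting n = 5 gives 16, 19, 15 characters in each block.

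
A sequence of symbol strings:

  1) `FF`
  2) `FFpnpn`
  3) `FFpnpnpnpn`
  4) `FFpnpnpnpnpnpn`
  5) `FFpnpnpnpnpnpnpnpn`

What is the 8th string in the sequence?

Each term is the previous one with pnpn appended.
From FFpnpnpnpnpnpnpnpn, 3 further steps: FFpnpnpnpnpnpnpnpn → FFpnpnpnpnpnpnpnpnpnpn → FFpnpnpnpnpnpnpnpnpnpnpnpn → (answer).

FFpnpnpnpnpnpnpnpnpnpnpnpnpnpn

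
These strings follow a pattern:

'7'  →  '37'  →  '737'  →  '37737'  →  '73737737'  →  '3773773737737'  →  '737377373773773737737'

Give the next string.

Each term (from the third on) is the two preceding terms concatenated in order: term 3 = 7·37 = 737.
Continuing: 3773773737737 · 737377373773773737737 gives term 8.

3773773737737737377373773773737737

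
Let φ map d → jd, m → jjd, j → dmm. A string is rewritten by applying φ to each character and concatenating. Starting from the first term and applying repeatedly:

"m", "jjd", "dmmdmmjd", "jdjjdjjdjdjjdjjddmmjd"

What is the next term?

Rewriting the 21 symbols of jdjjdjjdjdjjdjjddmmjd one by one yields dmm jd dmm dmm jd dmm dmm jd dmm jd dmm dmm jd dmm dmm jd jd jjd jjd dmm jd; concatenated:

dmmjddmmdmmjddmmdmmjddmmjddmmdmmjddmmdmmjdjdjjdjjddmmjd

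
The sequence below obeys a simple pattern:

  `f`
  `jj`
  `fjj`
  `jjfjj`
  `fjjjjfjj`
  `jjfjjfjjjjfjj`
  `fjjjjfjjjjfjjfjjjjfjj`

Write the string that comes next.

jjfjjfjjjjfjjfjjjjfjjjjfjjfjjjjfjj

This is a Fibonacci-style word recurrence s(k) = s(k−2)·s(k−1): e.g. f·jj = fjj.
So term 8 is jjfjjfjjjjfjj·fjjjjfjjjjfjjfjjjjfjj.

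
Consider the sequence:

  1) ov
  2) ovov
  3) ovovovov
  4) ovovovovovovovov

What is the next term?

ovovovovovovovovovovovovovovovov

Each string is two copies of the previous one concatenated.
So the next term is two copies of ovovovovovovovov.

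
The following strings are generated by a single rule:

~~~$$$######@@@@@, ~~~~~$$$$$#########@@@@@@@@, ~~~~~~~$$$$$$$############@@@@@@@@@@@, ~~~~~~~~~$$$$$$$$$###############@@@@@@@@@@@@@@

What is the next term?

~~~~~~~~~~~$$$$$$$$$$$##################@@@@@@@@@@@@@@@@@

Each string has the form ~^{2n+1} $^{2n+1} #^{3n+3} @^{3n+2} (n = 1, 2, …).
For the next term, n = 5, so the run lengths are 11, 11, 18, 17.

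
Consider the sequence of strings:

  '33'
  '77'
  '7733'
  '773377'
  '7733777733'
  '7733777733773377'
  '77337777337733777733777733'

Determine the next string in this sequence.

773377773377337777337777337733777733773377

From term 3 onward, concatenate the last term with the second-to-last: 77·33 = 7733, 7733·77 = 773377, …
The next term joins 77337777337733777733777733 and 7733777733773377.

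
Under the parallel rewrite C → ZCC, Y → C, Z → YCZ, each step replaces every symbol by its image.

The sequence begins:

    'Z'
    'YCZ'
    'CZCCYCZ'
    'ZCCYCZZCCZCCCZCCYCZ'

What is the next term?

YCZZCCZCCCZCCYCZYCZZCCZCCYCZZCCZCCZCCYCZZCCZCCCZCCYCZ

φ(ZCCYCZZCCZCCCZCCYCZ) expands symbol-by-symbol to YCZ ZCC ZCC C ZCC YCZ YCZ ZCC ZCC YCZ ZCC ZCC ZCC YCZ ZCC ZCC C ZCC YCZ; joining the 19 pieces gives the next term.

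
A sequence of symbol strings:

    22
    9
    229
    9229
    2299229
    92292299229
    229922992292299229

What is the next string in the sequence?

Each term (from the third on) is the two preceding terms concatenated in order: term 3 = 22·9 = 229.
The next term joins 92292299229 and 229922992292299229.

92292299229229922992292299229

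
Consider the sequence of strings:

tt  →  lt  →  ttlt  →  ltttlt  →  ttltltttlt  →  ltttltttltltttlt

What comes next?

ttltltttltltttltttltltttlt

Each term (from the third on) is the two preceding terms concatenated in order: term 3 = tt·lt = ttlt.
The next term joins ttltltttlt and ltttltttltltttlt.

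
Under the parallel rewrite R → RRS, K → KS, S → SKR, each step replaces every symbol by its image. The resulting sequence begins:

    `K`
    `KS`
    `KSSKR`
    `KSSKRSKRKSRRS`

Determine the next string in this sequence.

Rewriting the 13 symbols of KSSKRSKRKSRRS one by one yields KS SKR SKR KS RRS SKR KS RRS KS SKR RRS RRS SKR; concatenated:

KSSKRSKRKSRRSSKRKSRRSKSSKRRRSRRSSKR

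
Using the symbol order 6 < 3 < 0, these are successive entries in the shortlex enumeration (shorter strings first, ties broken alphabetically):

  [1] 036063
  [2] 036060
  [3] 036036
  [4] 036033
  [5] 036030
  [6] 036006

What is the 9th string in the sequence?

033666

Stepping forward 3 times from 036006: 036006 → 036003 → 036000, then the target.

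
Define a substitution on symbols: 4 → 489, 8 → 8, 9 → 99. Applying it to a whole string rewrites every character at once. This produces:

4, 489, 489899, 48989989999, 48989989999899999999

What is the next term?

Applying the rule to each of the 20 symbols of 48989989999899999999 gives the pieces 489 8 99 8 99 99 8 99 99 99 99 8 99 99 99 99 99 99 99 99, which concatenate to the answer.

4898998999989999999989999999999999999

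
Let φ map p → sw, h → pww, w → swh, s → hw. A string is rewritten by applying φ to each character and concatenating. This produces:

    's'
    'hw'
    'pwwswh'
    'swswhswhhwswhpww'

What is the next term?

Rewriting the 16 symbols of swswhswhhwswhpww one by one yields hw swh hw swh pww hw swh pww pww swh hw swh pww sw swh swh; concatenated:

hwswhhwswhpwwhwswhpwwpwwswhhwswhpwwswswhswh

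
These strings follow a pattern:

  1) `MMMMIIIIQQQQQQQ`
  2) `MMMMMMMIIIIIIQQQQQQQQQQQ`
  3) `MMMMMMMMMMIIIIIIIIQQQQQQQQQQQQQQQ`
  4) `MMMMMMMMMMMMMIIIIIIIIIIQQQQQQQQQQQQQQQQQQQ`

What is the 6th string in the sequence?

The n-th term is 3n+1 M's then 2n+2 I's then 4n+3 Q's (n = 1, 2, …).
Setting n = 6 gives 19, 14, 27 characters in each block.

MMMMMMMMMMMMMMMMMMMIIIIIIIIIIIIIIQQQQQQQQQQQQQQQQQQQQQQQQQQQ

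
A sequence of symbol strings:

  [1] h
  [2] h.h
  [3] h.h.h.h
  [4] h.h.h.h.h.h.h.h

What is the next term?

Each string is two copies of the previous one joined by '.'.
Doubling h.h.h.h.h.h.h.h with '.' between the halves:

h.h.h.h.h.h.h.h.h.h.h.h.h.h.h.h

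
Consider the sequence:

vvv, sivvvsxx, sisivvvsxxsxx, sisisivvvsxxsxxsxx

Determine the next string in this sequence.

Each term wraps the previous one in si on the left and sxx on the right.
Applying this once more to sisisivvvsxxsxxsxx:

sisisisivvvsxxsxxsxxsxx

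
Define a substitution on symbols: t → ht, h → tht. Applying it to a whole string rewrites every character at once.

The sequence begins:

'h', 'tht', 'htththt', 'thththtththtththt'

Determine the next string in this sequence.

Replace each of the 17 characters of thththtththtththt in place — ht tht ht tht ht tht ht ht tht ht tht ht ht tht ht tht ht — and concatenate.

htththtththtthththtththtthththtththtththt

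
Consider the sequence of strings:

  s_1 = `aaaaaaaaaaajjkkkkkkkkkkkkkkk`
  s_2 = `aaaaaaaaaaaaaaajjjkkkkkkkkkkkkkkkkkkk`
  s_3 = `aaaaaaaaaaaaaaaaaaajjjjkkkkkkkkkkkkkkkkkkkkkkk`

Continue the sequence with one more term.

aaaaaaaaaaaaaaaaaaaaaaajjjjjkkkkkkkkkkkkkkkkkkkkkkkkkkk

Reading off run lengths: a runs 11, 15, 19; j runs 2, 3, 4; k runs 15, 19, 23 — each is linear in n, where the shown terms are n = 3, 4, 5.
Setting n = 6 gives 23, 5, 27 characters in each block.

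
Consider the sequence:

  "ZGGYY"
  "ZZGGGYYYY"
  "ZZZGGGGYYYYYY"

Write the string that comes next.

The n-th term is n Z's then n+1 G's then 2n Y's (n = 1, 2, …).
For the next term, n = 4, so the run lengths are 4, 5, 8.

ZZZZGGGGGYYYYYYYY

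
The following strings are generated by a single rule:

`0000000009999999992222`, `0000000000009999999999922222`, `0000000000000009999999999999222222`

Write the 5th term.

0000000000000000000009999999999999999922222222

The n-th term is 3n 0's then 2n+3 9's then n+1 2's, where the shown terms are n = 3, 4, 5.
Setting n = 7 gives 21, 17, 8 characters in each block.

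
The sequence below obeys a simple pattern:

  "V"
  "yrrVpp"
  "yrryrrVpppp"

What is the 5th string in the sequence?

Each term wraps the previous one in yrr on the left and pp on the right.
From yrryrrVpppp, 2 further steps: yrryrrVpppp → yrryrryrrVpppppp → (answer).

yrryrryrryrrVpppppppp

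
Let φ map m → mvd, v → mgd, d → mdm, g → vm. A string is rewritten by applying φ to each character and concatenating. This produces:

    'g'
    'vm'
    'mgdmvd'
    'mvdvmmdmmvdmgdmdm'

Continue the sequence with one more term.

Rewriting the 17 symbols of mvdvmmdmmvdmgdmdm one by one yields mvd mgd mdm mgd mvd mvd mdm mvd mvd mgd mdm mvd vm mdm mvd mdm mvd; concatenated:

mvdmgdmdmmgdmvdmvdmdmmvdmvdmgdmdmmvdvmmdmmvdmdmmvd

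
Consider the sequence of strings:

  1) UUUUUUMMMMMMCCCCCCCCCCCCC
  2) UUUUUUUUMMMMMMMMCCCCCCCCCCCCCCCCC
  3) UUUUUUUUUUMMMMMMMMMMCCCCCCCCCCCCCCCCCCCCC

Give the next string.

Reading off run lengths: U runs 6, 8, 10; M runs 6, 8, 10; C runs 13, 17, 21 — each is linear in n, where the shown terms are n = 3, 4, 5.
For the next term, n = 6, so the run lengths are 12, 12, 25.

UUUUUUUUUUUUMMMMMMMMMMMMCCCCCCCCCCCCCCCCCCCCCCCCC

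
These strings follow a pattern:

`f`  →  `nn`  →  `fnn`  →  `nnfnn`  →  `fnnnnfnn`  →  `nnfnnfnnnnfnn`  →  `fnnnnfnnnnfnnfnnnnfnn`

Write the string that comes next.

nnfnnfnnnnfnnfnnnnfnnnnfnnfnnnnfnn

This is a Fibonacci-style word recurrence s(k) = s(k−2)·s(k−1): e.g. f·nn = fnn.
Continuing: nnfnnfnnnnfnn · fnnnnfnnnnfnnfnnnnfnn gives term 8.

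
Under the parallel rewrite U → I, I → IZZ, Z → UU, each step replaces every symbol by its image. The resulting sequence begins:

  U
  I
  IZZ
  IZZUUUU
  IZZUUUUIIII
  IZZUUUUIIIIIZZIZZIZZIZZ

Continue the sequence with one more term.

Applying the rule to each of the 23 symbols of IZZUUUUIIIIIZZIZZIZZIZZ gives the pieces IZZ UU UU I I I I IZZ IZZ IZZ IZZ IZZ UU UU IZZ UU UU IZZ UU UU IZZ UU UU, which concatenate to the answer.

IZZUUUUIIIIIZZIZZIZZIZZIZZUUUUIZZUUUUIZZUUUUIZZUUUU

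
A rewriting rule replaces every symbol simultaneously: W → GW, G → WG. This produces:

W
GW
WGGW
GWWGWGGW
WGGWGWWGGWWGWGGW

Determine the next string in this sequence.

GWWGWGGWWGGWGWWGWGGWGWWGGWWGWGGW

φ(WGGWGWWGGWWGWGGW) expands symbol-by-symbol to GW WG WG GW WG GW GW WG WG GW GW WG GW WG WG GW; joining the 16 pieces gives the next term.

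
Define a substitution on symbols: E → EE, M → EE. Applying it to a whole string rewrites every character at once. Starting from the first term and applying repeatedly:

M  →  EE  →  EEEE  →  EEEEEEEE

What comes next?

Expanding EEEEEEEE: E→EE, E→EE, E→EE, E→EE, E→EE, E→EE, E→EE, E→EE. Concatenated: EE EE EE EE EE EE EE EE.

EEEEEEEEEEEEEEEE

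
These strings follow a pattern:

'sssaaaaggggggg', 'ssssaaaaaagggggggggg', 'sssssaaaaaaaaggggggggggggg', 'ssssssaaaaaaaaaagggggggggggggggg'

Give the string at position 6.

ssssssssaaaaaaaaaaaaaagggggggggggggggggggggg

Term n consists of n+1 s's, followed by 2n a's, followed by 3n+1 g's, where the shown terms are n = 2, 3, 4, 5.
At n = 7 the blocks have lengths 8, 14, 22.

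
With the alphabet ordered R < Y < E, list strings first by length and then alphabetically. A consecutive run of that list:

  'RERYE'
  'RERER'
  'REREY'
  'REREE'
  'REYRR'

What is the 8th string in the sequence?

Advancing 3 positions from REYRR through REYRR → REYRY → REYRE reaches term 8.

REYYR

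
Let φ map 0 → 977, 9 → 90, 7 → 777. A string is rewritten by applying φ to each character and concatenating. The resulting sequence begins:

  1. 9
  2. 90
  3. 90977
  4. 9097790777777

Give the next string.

Rewriting the 13 symbols of 9097790777777 one by one yields 90 977 90 777 777 90 977 777 777 777 777 777 777; concatenated:

909779077777790977777777777777777777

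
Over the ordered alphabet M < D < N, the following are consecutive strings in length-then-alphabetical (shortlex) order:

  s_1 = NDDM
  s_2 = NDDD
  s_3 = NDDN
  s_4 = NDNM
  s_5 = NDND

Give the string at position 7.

Advancing 2 positions from NDND through NDND → NDNN reaches term 7.

NNMM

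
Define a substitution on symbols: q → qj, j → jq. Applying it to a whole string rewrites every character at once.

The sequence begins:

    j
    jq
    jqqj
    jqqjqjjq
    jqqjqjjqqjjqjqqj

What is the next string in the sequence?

jqqjqjjqqjjqjqqjqjjqjqqjjqqjqjjq

Replace each of the 16 characters of jqqjqjjqqjjqjqqj in place — jq qj qj jq qj jq jq qj qj jq jq qj jq qj qj jq — and concatenate.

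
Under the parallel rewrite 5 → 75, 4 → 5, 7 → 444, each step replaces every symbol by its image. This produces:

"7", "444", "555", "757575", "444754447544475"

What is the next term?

Replace each of the 15 characters of 444754447544475 in place — 5 5 5 444 75 5 5 5 444 75 5 5 5 444 75 — and concatenate.

555444755554447555544475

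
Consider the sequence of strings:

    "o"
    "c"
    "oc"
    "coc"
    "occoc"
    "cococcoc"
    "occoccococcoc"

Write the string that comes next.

This is a Fibonacci-style word recurrence s(k) = s(k−2)·s(k−1): e.g. o·c = oc.
The next term joins cococcoc and occoccococcoc.

cococcococcoccococcoc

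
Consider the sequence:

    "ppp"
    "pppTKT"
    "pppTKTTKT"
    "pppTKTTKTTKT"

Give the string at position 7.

Each term is the previous one with TKT appended.
From pppTKTTKTTKT, 3 further steps: pppTKTTKTTKT → pppTKTTKTTKTTKT → pppTKTTKTTKTTKTTKT → (answer).

pppTKTTKTTKTTKTTKTTKT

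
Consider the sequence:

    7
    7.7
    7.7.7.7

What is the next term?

Every step duplicates the string with '.' between the halves.
Doubling 7.7.7.7 with '.' between the halves:

7.7.7.7.7.7.7.7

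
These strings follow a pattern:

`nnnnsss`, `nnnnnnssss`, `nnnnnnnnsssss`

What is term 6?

The n-th term is 2n n's then n+1 s's, where the shown terms are n = 2, 3, 4.
At n = 7 the blocks have lengths 14, 8.

nnnnnnnnnnnnnnssssssss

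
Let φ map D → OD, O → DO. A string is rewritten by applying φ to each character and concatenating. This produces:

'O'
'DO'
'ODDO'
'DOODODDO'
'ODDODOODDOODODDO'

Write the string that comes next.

DOODODDOODDODOODODDODOODDOODODDO

φ(ODDODOODDOODODDO) expands symbol-by-symbol to DO OD OD DO OD DO DO OD OD DO DO OD DO OD OD DO; joining the 16 pieces gives the next term.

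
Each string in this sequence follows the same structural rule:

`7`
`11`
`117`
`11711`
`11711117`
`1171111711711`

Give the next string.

Each term (from the third on) is the previous term followed by the one before it: term 3 = 11·7 = 117.
The next term joins 1171111711711 and 11711117.

117111171171111711117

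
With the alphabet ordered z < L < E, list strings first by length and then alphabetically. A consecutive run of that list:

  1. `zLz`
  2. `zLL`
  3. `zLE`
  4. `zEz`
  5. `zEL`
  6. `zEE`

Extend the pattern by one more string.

Find the rightmost character of zEE below E, bump it to the next letter, and reset everything to its right to z.

Lzz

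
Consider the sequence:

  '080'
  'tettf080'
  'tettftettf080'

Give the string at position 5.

tettftettftettftettf080

Each term is the previous one with tettf prepended.
From tettftettf080, 2 further steps: tettftettf080 → tettftettftettf080 → (answer).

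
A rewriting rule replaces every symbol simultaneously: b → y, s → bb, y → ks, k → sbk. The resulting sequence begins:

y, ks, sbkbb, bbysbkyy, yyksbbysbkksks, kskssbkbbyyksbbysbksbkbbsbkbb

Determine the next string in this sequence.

Applying the rule to each of the 29 symbols of kskssbkbbyyksbbysbksbkbbsbkbb gives the pieces sbk bb sbk bb bb y sbk y y ks ks sbk bb y y ks bb y sbk bb y sbk y y bb y sbk y y, which concatenate to the answer.

sbkbbsbkbbbbysbkyykskssbkbbyyksbbysbkbbysbkyybbysbkyy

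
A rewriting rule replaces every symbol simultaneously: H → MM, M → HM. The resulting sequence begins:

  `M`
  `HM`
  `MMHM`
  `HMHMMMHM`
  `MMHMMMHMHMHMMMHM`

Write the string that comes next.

φ(MMHMMMHMHMHMMMHM) expands symbol-by-symbol to HM HM MM HM HM HM MM HM MM HM MM HM HM HM MM HM; joining the 16 pieces gives the next term.

HMHMMMHMHMHMMMHMMMHMMMHMHMHMMMHM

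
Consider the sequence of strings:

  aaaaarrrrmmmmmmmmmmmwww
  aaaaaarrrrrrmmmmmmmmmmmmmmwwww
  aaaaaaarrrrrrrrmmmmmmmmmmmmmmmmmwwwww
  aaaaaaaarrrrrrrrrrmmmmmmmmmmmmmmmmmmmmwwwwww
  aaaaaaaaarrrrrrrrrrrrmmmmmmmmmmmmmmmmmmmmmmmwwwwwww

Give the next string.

aaaaaaaaaarrrrrrrrrrrrrrmmmmmmmmmmmmmmmmmmmmmmmmmmwwwwwwww

Term n consists of n+2 a's, followed by 2n-2 r's, followed by 3n+2 m's, followed by n w's, where the shown terms are n = 3, 4, 5, 6, 7.
Setting n = 8 gives 10, 14, 26, 8 characters in each block.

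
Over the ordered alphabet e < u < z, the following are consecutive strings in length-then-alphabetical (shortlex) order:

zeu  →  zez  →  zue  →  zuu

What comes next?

Treat zuu as a base-3 numeral over the given alphabet and add one, carrying through any trailing z's.

zuz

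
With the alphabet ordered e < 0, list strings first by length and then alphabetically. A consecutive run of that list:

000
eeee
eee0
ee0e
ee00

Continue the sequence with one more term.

Treat ee00 as a base-2 numeral over the given alphabet and add one, carrying through any trailing 0's.

e0ee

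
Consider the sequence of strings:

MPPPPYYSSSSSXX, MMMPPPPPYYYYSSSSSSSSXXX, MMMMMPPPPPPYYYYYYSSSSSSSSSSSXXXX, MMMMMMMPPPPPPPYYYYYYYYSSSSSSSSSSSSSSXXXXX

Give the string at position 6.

Each string has the form M^{2n-1} P^{n+3} Y^{2n} S^{3n+2} X^{n+1} (n = 1, 2, …).
Setting n = 6 gives 11, 9, 12, 20, 7 characters in each block.

MMMMMMMMMMMPPPPPPPPPYYYYYYYYYYYYSSSSSSSSSSSSSSSSSSSSXXXXXXX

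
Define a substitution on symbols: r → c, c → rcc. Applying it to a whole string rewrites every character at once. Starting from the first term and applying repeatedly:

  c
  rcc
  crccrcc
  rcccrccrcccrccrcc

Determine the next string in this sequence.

Replace each of the 17 characters of rcccrccrcccrccrcc in place — c rcc rcc rcc c rcc rcc c rcc rcc rcc c rcc rcc c rcc rcc — and concatenate.

crccrccrcccrccrcccrccrccrcccrccrcccrccrcc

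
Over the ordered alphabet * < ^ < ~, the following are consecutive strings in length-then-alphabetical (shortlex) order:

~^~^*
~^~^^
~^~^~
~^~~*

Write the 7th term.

~~***

Stepping forward 3 times from ~^~~*: ~^~~* → ~^~~^ → ~^~~~, then the target.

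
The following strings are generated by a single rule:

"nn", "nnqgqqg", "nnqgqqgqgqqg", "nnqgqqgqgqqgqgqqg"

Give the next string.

The strings grow by a fixed suffix qgqqg each time.
So the next term is nnqgqqgqgqqgqgqqg·qgqqg.

nnqgqqgqgqqgqgqqgqgqqg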